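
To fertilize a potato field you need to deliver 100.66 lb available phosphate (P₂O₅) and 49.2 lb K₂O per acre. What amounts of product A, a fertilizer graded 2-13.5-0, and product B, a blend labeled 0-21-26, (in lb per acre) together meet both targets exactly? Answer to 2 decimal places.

Let a = lb of product A, b = lb of product B (per acre).
P₂O₅: 0.135·a + 0.21·b = 100.66
K₂O: 0·a + 0.26·b = 49.2
Solving simultaneously: a = 451.271, b = 189.231.

451.27 lb product A, 189.23 lb product B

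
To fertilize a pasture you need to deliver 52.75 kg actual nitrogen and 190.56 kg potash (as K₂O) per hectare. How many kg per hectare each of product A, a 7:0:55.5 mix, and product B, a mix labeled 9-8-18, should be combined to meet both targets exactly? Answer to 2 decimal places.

Per-hectare balance (a = product A, b = product B):
N: 0.07·a + 0.09·b = 52.75
K₂O: 0.555·a + 0.18·b = 190.56
Eliminate b: (row1) − 0.09/0.18·(row2) → -0.2075·a = -42.53, so a = 204.964.
Then b = (190.56 − 0.555·204.964) / 0.18 = 426.6948.

204.96 kg product A, 426.69 kg product B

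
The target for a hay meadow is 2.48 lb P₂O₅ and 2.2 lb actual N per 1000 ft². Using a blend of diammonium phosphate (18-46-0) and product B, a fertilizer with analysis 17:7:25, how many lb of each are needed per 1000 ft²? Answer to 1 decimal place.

4.1 lb diammonium phosphate, 8.6 lb product B

Per-1000 ft² balance (a = diammonium phosphate, b = product B):
P₂O₅: 0.46·a + 0.07·b = 2.48
N: 0.18·a + 0.17·b = 2.2
From row1: a = (2.48 − 0.07·b) / 0.46.
Into row2: 0.18·(2.48 − 0.07·b)/0.46 + 0.17·b = 2.2 → b = 8.62195, a = 4.07927.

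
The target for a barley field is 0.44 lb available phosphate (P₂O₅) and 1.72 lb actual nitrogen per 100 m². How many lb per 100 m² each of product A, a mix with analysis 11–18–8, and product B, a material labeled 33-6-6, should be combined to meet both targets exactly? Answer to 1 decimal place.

Let a = lb of product A, b = lb of product B (per 100 m²).
P₂O₅: 0.18·a + 0.06·b = 0.44
N: 0.11·a + 0.33·b = 1.72
From row1: a = (0.44 − 0.06·b) / 0.18.
Into row2: 0.11·(0.44 − 0.06·b)/0.18 + 0.33·b = 1.72 → b = 4.94697, a = 0.795455.

0.8 lb product A, 4.9 lb product B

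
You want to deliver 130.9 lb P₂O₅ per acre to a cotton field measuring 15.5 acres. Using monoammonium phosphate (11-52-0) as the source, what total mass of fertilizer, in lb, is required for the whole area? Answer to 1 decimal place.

Product per acre = 130.9 / 52% = 251.731 lb.
Total product = 251.731 × 15.5 = 3901.83 lb.

3901.8 lb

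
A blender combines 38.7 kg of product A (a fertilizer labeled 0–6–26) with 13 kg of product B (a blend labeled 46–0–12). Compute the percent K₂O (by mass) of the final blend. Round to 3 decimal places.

22.480% K₂O

Total mass = 38.7 + 13 = 51.7 kg.
K₂O mass = 26%×38.7 + 12%×13 = 11.622 kg.
% K₂O = 11.622 / 51.7 = 22.4797%.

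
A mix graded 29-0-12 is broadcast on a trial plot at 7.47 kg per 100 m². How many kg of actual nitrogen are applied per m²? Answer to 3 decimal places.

nitrogen per 100 m² = 7.47 × 29% = 2.1663 kg.
Convert to per m²: 2.1663 × 0.01 = 0.021663 kg.

0.022 kg N per sq m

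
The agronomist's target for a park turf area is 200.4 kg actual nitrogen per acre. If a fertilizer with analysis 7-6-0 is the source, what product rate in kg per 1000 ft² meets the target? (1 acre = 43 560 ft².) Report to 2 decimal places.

Product per acre = 200.4 / 7% = 2862.86 kg.
Convert to per 1000 ft²: 2862.86 × 0.0229568 = 65.7222 kg.

65.72 kg of product per thousand sq ft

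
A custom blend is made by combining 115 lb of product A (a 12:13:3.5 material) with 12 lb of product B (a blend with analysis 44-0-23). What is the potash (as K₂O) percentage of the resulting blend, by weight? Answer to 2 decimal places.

5.34% K₂O

Total mass = 115 + 12 = 127 lb.
K₂O mass = 3.5%×115 + 23%×12 = 6.785 lb.
% K₂O = 6.785 / 127 = 5.34252%.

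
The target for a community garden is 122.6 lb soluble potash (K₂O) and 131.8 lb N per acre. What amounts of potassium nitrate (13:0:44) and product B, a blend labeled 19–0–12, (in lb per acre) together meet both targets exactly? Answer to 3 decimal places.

109.971 lb potassium nitrate, 618.441 lb product B

Per-acre balance (a = potassium nitrate, b = product B):
K₂O: 0.44·a + 0.12·b = 122.6
N: 0.13·a + 0.19·b = 131.8
Eliminate b: (row1) − 0.12/0.19·(row2) → 0.357895·a = 39.3579, so a = 109.9706.
Then b = (131.8 − 0.13·109.9706) / 0.19 = 618.4412.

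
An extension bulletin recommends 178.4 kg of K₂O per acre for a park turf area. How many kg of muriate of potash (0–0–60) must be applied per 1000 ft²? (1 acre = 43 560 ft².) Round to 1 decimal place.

Product per acre = 178.4 / 60% = 297.333 kg.
Convert to per 1000 ft²: 297.333 × 0.0229568 = 6.82583 kg.

6.8 kg of product per thousand sq ft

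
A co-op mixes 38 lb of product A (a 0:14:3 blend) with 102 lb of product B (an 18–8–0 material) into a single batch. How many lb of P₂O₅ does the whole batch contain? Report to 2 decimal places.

P₂O₅ mass = 14%×38 + 8%×102 = 13.48 lb.

13.48 lb P₂O₅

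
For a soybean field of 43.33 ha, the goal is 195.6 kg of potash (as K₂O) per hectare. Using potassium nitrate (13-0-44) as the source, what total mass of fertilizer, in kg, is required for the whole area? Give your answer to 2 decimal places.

Product per hectare = 195.6 / 44% = 444.545 kg.
Total product = 444.545 × 43.33 = 19262.1545 kg.

19262.15 kg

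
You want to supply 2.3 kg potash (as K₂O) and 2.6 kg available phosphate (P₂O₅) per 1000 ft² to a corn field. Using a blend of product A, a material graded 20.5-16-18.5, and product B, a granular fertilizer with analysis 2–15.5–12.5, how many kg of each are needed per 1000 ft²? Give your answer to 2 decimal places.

3.63 kg product A, 13.03 kg product B

Let a = kg of product A, b = kg of product B (per 1000 ft²).
K₂O: 0.185·a + 0.125·b = 2.3
P₂O₅: 0.16·a + 0.155·b = 2.6
Eliminate b: (row1) − 0.125/0.155·(row2) → 0.0559677·a = 0.203226, so a = 3.63112.
Then b = (2.6 − 0.16·3.63112) / 0.155 = 13.0259.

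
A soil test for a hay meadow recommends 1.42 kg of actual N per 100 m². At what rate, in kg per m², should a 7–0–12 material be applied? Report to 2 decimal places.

0.20 kg of product per sq m

Product per 100 m² = 1.42 / 7% = 20.2857 kg.
Convert to per m²: 20.2857 × 0.01 = 0.202857 kg.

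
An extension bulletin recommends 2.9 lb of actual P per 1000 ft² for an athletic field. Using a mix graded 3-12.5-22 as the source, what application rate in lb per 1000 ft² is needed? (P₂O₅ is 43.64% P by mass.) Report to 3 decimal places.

53.162 lb of product per thousand sq ft

As P₂O₅: 2.9 / 0.4364 = 6.64528 lb per 1000 ft².
Product per 1000 ft² = 6.64528 / 12.5% = 53.1622 lb.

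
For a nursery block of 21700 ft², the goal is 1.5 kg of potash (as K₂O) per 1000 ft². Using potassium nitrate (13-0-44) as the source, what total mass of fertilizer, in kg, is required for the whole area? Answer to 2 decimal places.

Product per 1000 ft² = 1.5 / 44% = 3.40909 kg.
Total product = 3.40909 × 21700 / 1000 = 73.9773 kg.

73.98 kg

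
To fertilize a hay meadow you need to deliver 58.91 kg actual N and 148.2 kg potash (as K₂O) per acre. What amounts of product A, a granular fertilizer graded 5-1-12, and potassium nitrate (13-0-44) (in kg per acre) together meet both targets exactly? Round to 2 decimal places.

1039.75 kg product A, 53.25 kg potassium nitrate

Per-acre balance (a = product A, b = potassium nitrate):
N: 0.05·a + 0.13·b = 58.91
K₂O: 0.12·a + 0.44·b = 148.2
Solving simultaneously: a = 1039.75, b = 53.25.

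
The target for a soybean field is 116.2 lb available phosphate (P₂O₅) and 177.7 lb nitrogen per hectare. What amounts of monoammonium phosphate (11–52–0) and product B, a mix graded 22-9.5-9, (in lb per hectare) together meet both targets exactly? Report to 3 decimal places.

83.526 lb monoammonium phosphate, 765.964 lb product B

Per-hectare balance (a = monoammonium phosphate, b = product B):
P₂O₅: 0.52·a + 0.095·b = 116.2
N: 0.11·a + 0.22·b = 177.7
Eliminate a: (row1) − 0.52/0.11·(row2) → -0.945·b = -723.836, so b = 765.9644.
Back-substitute: a = (116.2 − 0.095·765.9644) / 0.52 = 83.5257.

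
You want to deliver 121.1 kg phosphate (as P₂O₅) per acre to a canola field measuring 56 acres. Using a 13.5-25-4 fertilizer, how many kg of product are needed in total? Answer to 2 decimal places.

27126.40 kg

Product per acre = 121.1 / 25% = 484.4 kg.
Total product = 484.4 × 56 = 27126.4 kg.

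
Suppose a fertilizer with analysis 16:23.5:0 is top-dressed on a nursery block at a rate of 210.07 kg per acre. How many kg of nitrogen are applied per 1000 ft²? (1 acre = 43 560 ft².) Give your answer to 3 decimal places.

0.772 kg N per thousand sq ft

nitrogen per acre = 210.07 × 16% = 33.6112 kg.
Convert to per 1000 ft²: 33.6112 × 0.0229568 = 0.771607 kg.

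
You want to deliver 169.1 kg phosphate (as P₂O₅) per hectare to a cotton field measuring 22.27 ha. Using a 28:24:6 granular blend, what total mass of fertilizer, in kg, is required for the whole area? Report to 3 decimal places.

15691.071 kg

Product per hectare = 169.1 / 24% = 704.583 kg.
Total product = 704.583 × 22.27 = 15691.0708 kg.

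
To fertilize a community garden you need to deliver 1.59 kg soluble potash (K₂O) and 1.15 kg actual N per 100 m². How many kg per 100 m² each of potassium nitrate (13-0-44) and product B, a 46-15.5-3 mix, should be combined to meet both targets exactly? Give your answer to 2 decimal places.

3.51 kg potassium nitrate, 1.51 kg product B

Per-100 m² balance (a = potassium nitrate, b = product B):
K₂O: 0.44·a + 0.03·b = 1.59
N: 0.13·a + 0.46·b = 1.15
Eliminate b: (row1) − 0.03/0.46·(row2) → 0.431522·a = 1.515, so a = 3.51083.
Then b = (1.15 − 0.13·3.51083) / 0.46 = 1.50781.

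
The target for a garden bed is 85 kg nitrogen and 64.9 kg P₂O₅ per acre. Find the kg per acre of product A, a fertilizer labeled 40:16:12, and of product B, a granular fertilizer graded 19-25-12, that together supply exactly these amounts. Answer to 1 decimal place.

With a, b = kg per acre of product A and product B:
N: 0.4·a + 0.19·b = 85
P₂O₅: 0.16·a + 0.25·b = 64.9
Eliminate a: (row1) − 0.4/0.16·(row2) → -0.435·b = -77.25, so b = 177.586.
Back-substitute: a = (85 − 0.19·177.586) / 0.4 = 128.147.

128.1 kg product A, 177.6 kg product B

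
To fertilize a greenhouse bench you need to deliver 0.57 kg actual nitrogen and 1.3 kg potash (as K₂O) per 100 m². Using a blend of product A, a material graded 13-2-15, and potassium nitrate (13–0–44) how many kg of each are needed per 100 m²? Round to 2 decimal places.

2.17 kg product A, 2.21 kg potassium nitrate

With a, b = kg per 100 m² of product A and potassium nitrate:
N: 0.13·a + 0.13·b = 0.57
K₂O: 0.15·a + 0.44·b = 1.3
Eliminate b: (row1) − 0.13/0.44·(row2) → 0.0856818·a = 0.185909, so a = 2.16976.
Then b = (1.3 − 0.15·2.16976) / 0.44 = 2.21485.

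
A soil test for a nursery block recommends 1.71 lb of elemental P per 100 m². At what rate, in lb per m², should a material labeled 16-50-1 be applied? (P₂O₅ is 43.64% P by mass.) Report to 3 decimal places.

As P₂O₅: 1.71 / 0.4364 = 3.91842 lb per 100 m².
Product per 100 m² = 3.91842 / 50% = 7.83685 lb.
Convert to per m²: 7.83685 × 0.01 = 0.0783685 lb.

0.078 lb of product per sq m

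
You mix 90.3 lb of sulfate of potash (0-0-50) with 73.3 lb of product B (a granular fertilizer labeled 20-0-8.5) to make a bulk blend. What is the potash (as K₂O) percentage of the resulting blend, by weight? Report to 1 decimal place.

31.4% K₂O

Total mass = 90.3 + 73.3 = 163.6 lb.
K₂O mass = 50%×90.3 + 8.5%×73.3 = 51.3805 lb.
% K₂O = 51.3805 / 163.6 = 31.4062%.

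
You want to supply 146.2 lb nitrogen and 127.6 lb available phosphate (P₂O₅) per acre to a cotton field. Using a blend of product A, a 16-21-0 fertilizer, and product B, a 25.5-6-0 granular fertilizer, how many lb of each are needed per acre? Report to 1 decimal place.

With a, b = lb per acre of product A and product B:
N: 0.16·a + 0.255·b = 146.2
P₂O₅: 0.21·a + 0.06·b = 127.6
Eliminate b: (row1) − 0.255/0.06·(row2) → -0.7325·a = -396.1, so a = 540.751.
Then b = (127.6 − 0.21·540.751) / 0.06 = 234.039.

540.8 lb product A, 234.0 lb product B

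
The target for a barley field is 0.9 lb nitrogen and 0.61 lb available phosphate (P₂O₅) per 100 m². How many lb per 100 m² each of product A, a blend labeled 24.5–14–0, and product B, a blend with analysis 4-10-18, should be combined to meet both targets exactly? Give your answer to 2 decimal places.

Per-100 m² balance (a = product A, b = product B):
N: 0.245·a + 0.04·b = 0.9
P₂O₅: 0.14·a + 0.1·b = 0.61
Solving simultaneously: a = 3.4709, b = 1.24074.

3.47 lb product A, 1.24 lb product B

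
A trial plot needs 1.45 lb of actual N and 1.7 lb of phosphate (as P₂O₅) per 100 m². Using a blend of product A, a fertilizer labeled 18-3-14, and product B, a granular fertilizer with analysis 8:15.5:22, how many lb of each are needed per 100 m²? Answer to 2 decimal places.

3.48 lb product A, 10.29 lb product B

With a, b = lb per 100 m² of product A and product B:
N: 0.18·a + 0.08·b = 1.45
P₂O₅: 0.03·a + 0.155·b = 1.7
Eliminate b: (row1) − 0.08/0.155·(row2) → 0.164516·a = 0.572581, so a = 3.48039.
Then b = (1.7 − 0.03·3.48039) / 0.155 = 10.2941.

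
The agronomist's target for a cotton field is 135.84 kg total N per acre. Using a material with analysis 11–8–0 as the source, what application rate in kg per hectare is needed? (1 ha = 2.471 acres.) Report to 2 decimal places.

3051.46 kg of product per hectare

Product per acre = 135.84 / 11% = 1234.91 kg.
Convert to per hectare: 1234.91 × 2.471 = 3051.4604 kg.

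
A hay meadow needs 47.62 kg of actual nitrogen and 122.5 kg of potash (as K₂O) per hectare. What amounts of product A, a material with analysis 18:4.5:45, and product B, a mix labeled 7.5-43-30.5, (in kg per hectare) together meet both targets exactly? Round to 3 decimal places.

Per-hectare balance (a = product A, b = product B):
N: 0.18·a + 0.075·b = 47.62
K₂O: 0.45·a + 0.305·b = 122.5
Eliminate b: (row1) − 0.075/0.305·(row2) → 0.0693443·a = 17.497, so a = 252.3215.
Then b = (122.5 − 0.45·252.3215) / 0.305 = 29.3617.

252.322 kg product A, 29.362 kg product B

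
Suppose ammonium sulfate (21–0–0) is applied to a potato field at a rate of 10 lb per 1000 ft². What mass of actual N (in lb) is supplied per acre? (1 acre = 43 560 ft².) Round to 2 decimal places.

nitrogen per 1000 ft² = 10 × 21% = 2.1 lb.
Convert to per acre: 2.1 × 43.56 = 91.476 lb.

91.48 lb N per acre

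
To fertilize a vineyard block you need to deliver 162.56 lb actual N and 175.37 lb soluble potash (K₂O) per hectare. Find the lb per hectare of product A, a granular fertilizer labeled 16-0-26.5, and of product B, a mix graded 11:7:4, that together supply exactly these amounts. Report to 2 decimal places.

Per-hectare balance (a = product A, b = product B):
N: 0.16·a + 0.11·b = 162.56
K₂O: 0.265·a + 0.04·b = 175.37
Solving simultaneously: a = 562.123, b = 660.1846.

562.12 lb product A, 660.18 lb product B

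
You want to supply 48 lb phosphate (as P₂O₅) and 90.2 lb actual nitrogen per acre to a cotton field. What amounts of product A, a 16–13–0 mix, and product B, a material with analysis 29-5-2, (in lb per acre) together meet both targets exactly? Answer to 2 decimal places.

316.84 lb product A, 136.23 lb product B

With a, b = lb per acre of product A and product B:
P₂O₅: 0.13·a + 0.05·b = 48
N: 0.16·a + 0.29·b = 90.2
Eliminate a: (row1) − 0.13/0.16·(row2) → -0.185625·b = -25.2875, so b = 136.229.
Back-substitute: a = (48 − 0.05·136.229) / 0.13 = 316.835.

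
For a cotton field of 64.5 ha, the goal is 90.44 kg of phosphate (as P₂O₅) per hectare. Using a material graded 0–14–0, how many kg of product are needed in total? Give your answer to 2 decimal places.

Product per hectare = 90.44 / 14% = 646 kg.
Total product = 646 × 64.5 = 41667 kg.

41667.00 kg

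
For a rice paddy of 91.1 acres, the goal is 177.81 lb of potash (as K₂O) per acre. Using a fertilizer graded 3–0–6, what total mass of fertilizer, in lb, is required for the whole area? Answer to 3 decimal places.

Product per acre = 177.81 / 6% = 2963.5 lb.
Total product = 2963.5 × 91.1 = 269974.85 lb.

269974.850 lb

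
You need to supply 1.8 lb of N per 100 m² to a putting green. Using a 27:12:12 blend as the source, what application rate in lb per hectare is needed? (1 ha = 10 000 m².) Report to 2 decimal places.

Product per 100 m² = 1.8 / 27% = 6.66667 lb.
Convert to per hectare: 6.66667 × 100 = 666.667 lb.

666.67 lb of product per hectare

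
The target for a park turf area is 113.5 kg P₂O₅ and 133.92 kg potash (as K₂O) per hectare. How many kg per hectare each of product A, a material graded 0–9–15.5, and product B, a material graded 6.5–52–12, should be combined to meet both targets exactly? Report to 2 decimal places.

Let a = kg of product A, b = kg of product B (per hectare).
P₂O₅: 0.09·a + 0.52·b = 113.5
K₂O: 0.155·a + 0.12·b = 133.92
Eliminate a: (row1) − 0.09/0.155·(row2) → 0.450323·b = 35.74, so b = 79.3653.
Back-substitute: a = (113.5 − 0.52·79.3653) / 0.09 = 802.556.

802.56 kg product A, 79.37 kg product B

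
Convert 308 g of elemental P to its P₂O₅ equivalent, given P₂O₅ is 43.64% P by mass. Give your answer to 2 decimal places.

705.77 g P₂O₅

P₂O₅ = 308 / 0.4364 = 705.7745 g.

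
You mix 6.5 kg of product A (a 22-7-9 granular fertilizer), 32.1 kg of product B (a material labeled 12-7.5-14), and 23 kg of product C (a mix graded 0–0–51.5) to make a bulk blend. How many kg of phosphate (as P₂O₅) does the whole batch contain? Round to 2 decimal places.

P₂O₅ mass = 7%×6.5 + 7.5%×32.1 + 0%×23 = 2.8625 kg.

2.86 kg P₂O₅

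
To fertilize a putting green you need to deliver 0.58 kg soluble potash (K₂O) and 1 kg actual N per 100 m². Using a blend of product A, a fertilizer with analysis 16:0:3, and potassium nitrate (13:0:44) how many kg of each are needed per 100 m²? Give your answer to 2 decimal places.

5.48 kg product A, 0.94 kg potassium nitrate

Let a = kg of product A, b = kg of potassium nitrate (per 100 m²).
K₂O: 0.03·a + 0.44·b = 0.58
N: 0.16·a + 0.13·b = 1
Eliminate a: (row1) − 0.03/0.16·(row2) → 0.415625·b = 0.3925, so b = 0.944361.
Back-substitute: a = (0.58 − 0.44·0.944361) / 0.03 = 5.48271.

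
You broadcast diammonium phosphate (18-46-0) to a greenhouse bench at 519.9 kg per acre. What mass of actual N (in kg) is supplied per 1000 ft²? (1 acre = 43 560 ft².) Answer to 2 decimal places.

2.15 kg N per thousand sq ft

nitrogen per acre = 519.9 × 18% = 93.582 kg.
Convert to per 1000 ft²: 93.582 × 0.0229568 = 2.14835 kg.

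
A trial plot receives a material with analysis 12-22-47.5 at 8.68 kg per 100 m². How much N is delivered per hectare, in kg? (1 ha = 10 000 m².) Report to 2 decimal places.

104.16 kg N per hectare

nitrogen per 100 m² = 8.68 × 12% = 1.0416 kg.
Convert to per hectare: 1.0416 × 100 = 104.16 kg.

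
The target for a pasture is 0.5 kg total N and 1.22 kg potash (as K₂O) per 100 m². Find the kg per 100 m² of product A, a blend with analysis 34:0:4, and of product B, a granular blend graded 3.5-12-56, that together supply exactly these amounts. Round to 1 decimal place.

With a, b = kg per 100 m² of product A and product B:
N: 0.34·a + 0.035·b = 0.5
K₂O: 0.04·a + 0.56·b = 1.22
Eliminate a: (row1) − 0.34/0.04·(row2) → -4.725·b = -9.87, so b = 2.08889.
Back-substitute: a = (0.5 − 0.035·2.08889) / 0.34 = 1.25556.

1.3 kg product A, 2.1 kg product B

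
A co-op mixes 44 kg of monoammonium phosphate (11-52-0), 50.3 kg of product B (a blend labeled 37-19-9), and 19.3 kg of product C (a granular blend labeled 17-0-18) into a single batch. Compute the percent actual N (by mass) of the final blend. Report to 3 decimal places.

Total mass = 44 + 50.3 + 19.3 = 113.6 kg.
N mass = 11%×44 + 37%×50.3 + 17%×19.3 = 26.732 kg.
% N = 26.732 / 113.6 = 23.5317%.

23.532% N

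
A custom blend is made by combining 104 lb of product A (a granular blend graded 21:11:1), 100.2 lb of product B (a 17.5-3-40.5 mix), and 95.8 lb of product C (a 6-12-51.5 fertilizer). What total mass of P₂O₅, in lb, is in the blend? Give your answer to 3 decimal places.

P₂O₅ mass = 11%×104 + 3%×100.2 + 12%×95.8 = 25.942 lb.

25.942 lb P₂O₅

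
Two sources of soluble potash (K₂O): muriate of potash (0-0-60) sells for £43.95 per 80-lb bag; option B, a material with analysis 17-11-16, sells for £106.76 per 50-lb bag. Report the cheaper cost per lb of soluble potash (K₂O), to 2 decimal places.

£0.92 per lb K₂O (muriate of potash)

muriate of potash: K₂O per bag = 80 × 60% = 48 lb; cost = 43.95 / 48 = £0.9156/lb K₂O.
option B: K₂O per bag = 50 × 16% = 8 lb; cost = 106.76 / 8 = £13.3450/lb K₂O.
muriate of potash is cheaper.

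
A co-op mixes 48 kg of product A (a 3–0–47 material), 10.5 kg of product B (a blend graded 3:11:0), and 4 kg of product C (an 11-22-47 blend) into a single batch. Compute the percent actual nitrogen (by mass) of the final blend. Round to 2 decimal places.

Total mass = 48 + 10.5 + 4 = 62.5 kg.
N mass = 3%×48 + 3%×10.5 + 11%×4 = 2.195 kg.
% N = 2.195 / 62.5 = 3.512%.

3.51% N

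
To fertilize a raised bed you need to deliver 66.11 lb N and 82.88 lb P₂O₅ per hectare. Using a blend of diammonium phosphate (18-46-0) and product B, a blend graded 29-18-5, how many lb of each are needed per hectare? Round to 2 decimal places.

Per-hectare balance (a = diammonium phosphate, b = product B):
N: 0.18·a + 0.29·b = 66.11
P₂O₅: 0.46·a + 0.18·b = 82.88
Solving simultaneously: a = 120.152, b = 153.388.

120.15 lb diammonium phosphate, 153.39 lb product B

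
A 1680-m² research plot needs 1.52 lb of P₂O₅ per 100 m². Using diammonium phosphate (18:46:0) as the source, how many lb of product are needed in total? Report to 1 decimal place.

55.5 lb

Product per 100 m² = 1.52 / 46% = 3.30435 lb.
Total product = 3.30435 × 1680 / 100 = 55.513 lb.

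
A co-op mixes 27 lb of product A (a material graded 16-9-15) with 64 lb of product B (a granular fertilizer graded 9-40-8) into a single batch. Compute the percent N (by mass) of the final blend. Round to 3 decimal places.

Total mass = 27 + 64 = 91 lb.
N mass = 16%×27 + 9%×64 = 10.08 lb.
% N = 10.08 / 91 = 11.0769%.

11.077% N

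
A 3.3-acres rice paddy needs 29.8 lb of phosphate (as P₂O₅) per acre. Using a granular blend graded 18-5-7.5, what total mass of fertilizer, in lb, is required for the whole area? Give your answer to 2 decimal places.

1966.80 lb

Product per acre = 29.8 / 5% = 596 lb.
Total product = 596 × 3.3 = 1966.8 lb.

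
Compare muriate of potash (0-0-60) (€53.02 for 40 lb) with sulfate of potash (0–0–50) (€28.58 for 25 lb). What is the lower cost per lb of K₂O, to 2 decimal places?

€2.21 per lb K₂O (muriate of potash)

muriate of potash: K₂O per bag = 40 × 60% = 24 lb; cost = 53.02 / 24 = €2.2092/lb K₂O.
sulfate of potash: K₂O per bag = 25 × 50% = 12.5 lb; cost = 28.58 / 12.5 = €2.2864/lb K₂O.
muriate of potash is cheaper.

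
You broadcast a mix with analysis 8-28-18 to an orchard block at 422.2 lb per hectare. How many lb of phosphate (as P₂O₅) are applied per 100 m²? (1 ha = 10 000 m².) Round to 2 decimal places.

P₂O₅ per hectare = 422.2 × 28% = 118.216 lb.
Convert to per 100 m²: 118.216 × 0.01 = 1.18216 lb.

1.18 lb P₂O₅ per hundred sq m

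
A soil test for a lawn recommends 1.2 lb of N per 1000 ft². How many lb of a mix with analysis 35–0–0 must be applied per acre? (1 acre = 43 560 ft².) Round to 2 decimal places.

Product per 1000 ft² = 1.2 / 35% = 3.42857 lb.
Convert to per acre: 3.42857 × 43.56 = 149.349 lb.

149.35 lb of product per acre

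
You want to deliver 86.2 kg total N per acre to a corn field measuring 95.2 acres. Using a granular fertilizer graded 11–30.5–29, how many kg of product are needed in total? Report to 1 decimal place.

Product per acre = 86.2 / 11% = 783.636 kg.
Total product = 783.636 × 95.2 = 74602.18 kg.

74602.2 kg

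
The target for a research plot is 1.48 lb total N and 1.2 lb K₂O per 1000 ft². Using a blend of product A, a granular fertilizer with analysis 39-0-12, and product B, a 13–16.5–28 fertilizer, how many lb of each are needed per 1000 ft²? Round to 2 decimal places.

Let a = lb of product A, b = lb of product B (per 1000 ft²).
N: 0.39·a + 0.13·b = 1.48
K₂O: 0.12·a + 0.28·b = 1.2
From row1: a = (1.48 − 0.13·b) / 0.39.
Into row2: 0.12·(1.48 − 0.13·b)/0.39 + 0.28·b = 1.2 → b = 3.10256, a = 2.76068.

2.76 lb product A, 3.10 lb product B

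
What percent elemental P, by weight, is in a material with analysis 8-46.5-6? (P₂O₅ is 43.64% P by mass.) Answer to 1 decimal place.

%P = 46.5 × 0.4364 = 20.2926%.

20.3% P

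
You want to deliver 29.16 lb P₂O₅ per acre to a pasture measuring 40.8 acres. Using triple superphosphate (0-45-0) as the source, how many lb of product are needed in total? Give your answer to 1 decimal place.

2643.8 lb

Product per acre = 29.16 / 45% = 64.8 lb.
Total product = 64.8 × 40.8 = 2643.84 lb.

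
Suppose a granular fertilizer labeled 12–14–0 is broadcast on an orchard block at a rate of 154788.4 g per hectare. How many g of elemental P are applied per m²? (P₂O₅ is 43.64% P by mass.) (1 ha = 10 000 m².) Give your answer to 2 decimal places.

0.95 g P per sq m

P₂O₅ per hectare = 154788.4 × 14% = 21670.4 g.
Elemental P = 21670.4 × 0.4364 = 9456.95 g per hectare.
Convert to per m²: 9456.95 × 0.0001 = 0.945695 g.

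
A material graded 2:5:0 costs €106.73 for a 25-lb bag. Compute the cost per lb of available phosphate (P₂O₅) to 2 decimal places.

€85.38 per lb P₂O₅

P₂O₅ in bag = 25 × 5% = 1.25 lb.
Cost per lb P₂O₅ = €106.73 / 1.25 = €85.3840.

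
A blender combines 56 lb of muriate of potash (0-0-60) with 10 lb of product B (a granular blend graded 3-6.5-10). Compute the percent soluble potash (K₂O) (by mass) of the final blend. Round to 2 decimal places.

52.42% K₂O

Total mass = 56 + 10 = 66 lb.
K₂O mass = 60%×56 + 10%×10 = 34.6 lb.
% K₂O = 34.6 / 66 = 52.4242%.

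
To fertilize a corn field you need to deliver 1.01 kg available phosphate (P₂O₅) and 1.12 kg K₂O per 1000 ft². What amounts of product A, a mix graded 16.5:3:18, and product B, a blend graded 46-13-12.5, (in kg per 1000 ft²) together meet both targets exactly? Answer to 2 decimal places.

0.98 kg product A, 7.54 kg product B

Per-1000 ft² balance (a = product A, b = product B):
P₂O₅: 0.03·a + 0.13·b = 1.01
K₂O: 0.18·a + 0.125·b = 1.12
Eliminate b: (row1) − 0.13/0.125·(row2) → -0.1572·a = -0.1548, so a = 0.984733.
Then b = (1.12 − 0.18·0.984733) / 0.125 = 7.54198.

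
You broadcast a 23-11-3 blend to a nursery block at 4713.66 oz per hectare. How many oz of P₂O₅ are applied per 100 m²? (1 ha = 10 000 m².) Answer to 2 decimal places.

5.19 oz P₂O₅ per hundred sq m

P₂O₅ per hectare = 4713.66 × 11% = 518.503 oz.
Convert to per 100 m²: 518.503 × 0.01 = 5.18503 oz.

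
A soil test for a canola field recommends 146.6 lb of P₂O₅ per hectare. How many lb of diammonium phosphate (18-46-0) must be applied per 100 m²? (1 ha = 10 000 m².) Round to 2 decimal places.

3.19 lb of product per hundred sq m

Product per hectare = 146.6 / 46% = 318.696 lb.
Convert to per 100 m²: 318.696 × 0.01 = 3.18696 lb.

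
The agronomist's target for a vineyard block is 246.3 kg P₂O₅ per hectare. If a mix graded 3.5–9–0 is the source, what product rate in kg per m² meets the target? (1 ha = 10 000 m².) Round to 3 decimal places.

0.274 kg of product per sq m

Product per hectare = 246.3 / 9% = 2736.67 kg.
Convert to per m²: 2736.67 × 0.0001 = 0.273667 kg.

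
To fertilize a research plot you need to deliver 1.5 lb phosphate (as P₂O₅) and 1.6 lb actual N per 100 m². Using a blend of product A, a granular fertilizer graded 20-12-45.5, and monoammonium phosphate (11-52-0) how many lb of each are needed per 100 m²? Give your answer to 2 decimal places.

7.35 lb product A, 1.19 lb monoammonium phosphate

Let a = lb of product A, b = lb of monoammonium phosphate (per 100 m²).
P₂O₅: 0.12·a + 0.52·b = 1.5
N: 0.2·a + 0.11·b = 1.6
From row1: a = (1.5 − 0.52·b) / 0.12.
Into row2: 0.2·(1.5 − 0.52·b)/0.12 + 0.11·b = 1.6 → b = 1.18943, a = 7.34581.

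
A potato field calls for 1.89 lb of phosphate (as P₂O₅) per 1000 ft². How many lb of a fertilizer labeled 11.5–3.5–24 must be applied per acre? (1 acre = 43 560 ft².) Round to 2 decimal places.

Product per 1000 ft² = 1.89 / 3.5% = 54 lb.
Convert to per acre: 54 × 43.56 = 2352.24 lb.

2352.24 lb of product per acre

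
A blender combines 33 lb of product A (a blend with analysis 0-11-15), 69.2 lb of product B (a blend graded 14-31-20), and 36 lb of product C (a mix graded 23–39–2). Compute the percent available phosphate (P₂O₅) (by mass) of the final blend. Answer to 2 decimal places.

28.31% P₂O₅

Total mass = 33 + 69.2 + 36 = 138.2 lb.
P₂O₅ mass = 11%×33 + 31%×69.2 + 39%×36 = 39.122 lb.
% P₂O₅ = 39.122 / 138.2 = 28.3082%.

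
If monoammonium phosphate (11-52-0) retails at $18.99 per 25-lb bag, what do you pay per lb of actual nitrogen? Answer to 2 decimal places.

$6.91 per lb N

N in bag = 25 × 11% = 2.75 lb.
Cost per lb N = $18.99 / 2.75 = $6.9055.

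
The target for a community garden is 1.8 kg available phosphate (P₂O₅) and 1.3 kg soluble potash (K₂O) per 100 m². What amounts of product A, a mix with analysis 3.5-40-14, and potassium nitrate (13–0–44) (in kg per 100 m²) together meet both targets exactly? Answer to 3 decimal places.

Let a = kg of product A, b = kg of potassium nitrate (per 100 m²).
P₂O₅: 0.4·a + 0·b = 1.8
K₂O: 0.14·a + 0.44·b = 1.3
Eliminate a: (row1) − 0.4/0.14·(row2) → -1.25714·b = -1.91429, so b = 1.52273.
Back-substitute: a = (1.8 − 0·1.52273) / 0.4 = 4.5.

4.500 kg product A, 1.523 kg potassium nitrate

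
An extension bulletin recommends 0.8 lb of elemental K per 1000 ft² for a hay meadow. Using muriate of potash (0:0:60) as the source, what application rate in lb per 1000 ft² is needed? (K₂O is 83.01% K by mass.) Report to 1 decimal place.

1.6 lb of product per thousand sq ft

As K₂O: 0.8 / 0.8301 = 0.963739 lb per 1000 ft².
Product per 1000 ft² = 0.963739 / 60% = 1.60623 lb.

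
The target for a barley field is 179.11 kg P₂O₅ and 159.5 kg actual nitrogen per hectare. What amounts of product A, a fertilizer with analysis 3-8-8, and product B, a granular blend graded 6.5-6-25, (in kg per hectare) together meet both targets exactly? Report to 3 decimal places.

609.456 kg product A, 2172.559 kg product B

Let a = kg of product A, b = kg of product B (per hectare).
P₂O₅: 0.08·a + 0.06·b = 179.11
N: 0.03·a + 0.065·b = 159.5
Eliminate a: (row1) − 0.08/0.03·(row2) → -0.113333·b = -246.223, so b = 2172.5588.
Back-substitute: a = (179.11 − 0.06·2172.5588) / 0.08 = 609.4559.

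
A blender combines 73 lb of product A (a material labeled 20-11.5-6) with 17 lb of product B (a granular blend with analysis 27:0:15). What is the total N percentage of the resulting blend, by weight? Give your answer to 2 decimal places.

Total mass = 73 + 17 = 90 lb.
N mass = 20%×73 + 27%×17 = 19.19 lb.
% N = 19.19 / 90 = 21.3222%.

21.32% N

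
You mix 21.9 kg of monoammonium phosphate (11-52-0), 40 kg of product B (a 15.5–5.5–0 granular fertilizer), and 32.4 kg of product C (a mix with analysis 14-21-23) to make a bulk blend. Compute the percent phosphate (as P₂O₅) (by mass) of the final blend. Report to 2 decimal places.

21.62% P₂O₅

Total mass = 21.9 + 40 + 32.4 = 94.3 kg.
P₂O₅ mass = 52%×21.9 + 5.5%×40 + 21%×32.4 = 20.392 kg.
% P₂O₅ = 20.392 / 94.3 = 21.6246%.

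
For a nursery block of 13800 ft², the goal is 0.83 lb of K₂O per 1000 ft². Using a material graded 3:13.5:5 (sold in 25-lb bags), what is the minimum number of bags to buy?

10 bags

Product per 1000 ft² = 0.83 / 5% = 16.6 lb.
Total product = 16.6 × 13800 / 1000 = 229.08 lb.
Bags = ⌈229.08 / 25⌉ = 10.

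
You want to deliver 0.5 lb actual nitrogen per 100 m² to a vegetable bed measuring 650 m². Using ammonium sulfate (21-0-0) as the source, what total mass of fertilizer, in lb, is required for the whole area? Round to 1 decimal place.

Product per 100 m² = 0.5 / 21% = 2.38095 lb.
Total product = 2.38095 × 650 / 100 = 15.4762 lb.

15.5 lb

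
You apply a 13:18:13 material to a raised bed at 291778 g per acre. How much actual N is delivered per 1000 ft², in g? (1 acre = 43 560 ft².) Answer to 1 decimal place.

870.8 g N per thousand sq ft

nitrogen per acre = 291778 × 13% = 37931.1 g.
Convert to per 1000 ft²: 37931.1 × 0.0229568 = 870.779 g.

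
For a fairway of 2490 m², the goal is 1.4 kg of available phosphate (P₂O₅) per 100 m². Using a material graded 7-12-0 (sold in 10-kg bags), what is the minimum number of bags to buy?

30 bags

Product per 100 m² = 1.4 / 12% = 11.6667 kg.
Total product = 11.6667 × 2490 / 100 = 290.5 kg.
Bags = ⌈290.5 / 10⌉ = 30.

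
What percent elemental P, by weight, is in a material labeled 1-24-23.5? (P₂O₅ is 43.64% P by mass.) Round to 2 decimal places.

10.47% P

%P = 24 × 0.4364 = 10.4736%.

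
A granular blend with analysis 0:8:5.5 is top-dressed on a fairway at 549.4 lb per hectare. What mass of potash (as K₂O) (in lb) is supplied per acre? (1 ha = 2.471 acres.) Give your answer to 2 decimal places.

12.23 lb K₂O per acre

K₂O per hectare = 549.4 × 5.5% = 30.217 lb.
Convert to per acre: 30.217 × 0.404694 = 12.2287 lb.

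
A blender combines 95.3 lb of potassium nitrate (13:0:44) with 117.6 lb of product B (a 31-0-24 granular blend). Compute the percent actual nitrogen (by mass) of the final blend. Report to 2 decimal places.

22.94% N

Total mass = 95.3 + 117.6 = 212.9 lb.
N mass = 13%×95.3 + 31%×117.6 = 48.845 lb.
% N = 48.845 / 212.9 = 22.9427%.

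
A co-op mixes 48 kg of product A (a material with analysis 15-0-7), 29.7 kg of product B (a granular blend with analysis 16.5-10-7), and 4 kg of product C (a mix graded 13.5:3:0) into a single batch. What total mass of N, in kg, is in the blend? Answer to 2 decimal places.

N mass = 15%×48 + 16.5%×29.7 + 13.5%×4 = 12.6405 kg.

12.64 kg N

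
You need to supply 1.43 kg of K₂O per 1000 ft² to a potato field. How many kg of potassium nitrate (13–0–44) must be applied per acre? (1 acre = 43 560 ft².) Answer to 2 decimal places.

141.57 kg of product per acre

Product per 1000 ft² = 1.43 / 44% = 3.25 kg.
Convert to per acre: 3.25 × 43.56 = 141.57 kg.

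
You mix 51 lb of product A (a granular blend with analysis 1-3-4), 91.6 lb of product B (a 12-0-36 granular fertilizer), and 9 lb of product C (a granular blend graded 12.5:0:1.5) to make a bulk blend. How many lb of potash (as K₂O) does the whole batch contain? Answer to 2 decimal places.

35.15 lb K₂O

K₂O mass = 4%×51 + 36%×91.6 + 1.5%×9 = 35.151 lb.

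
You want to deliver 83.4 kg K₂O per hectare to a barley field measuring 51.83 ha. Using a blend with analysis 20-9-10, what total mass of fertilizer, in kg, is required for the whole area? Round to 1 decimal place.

43226.2 kg

Product per hectare = 83.4 / 10% = 834 kg.
Total product = 834 × 51.83 = 43226.22 kg.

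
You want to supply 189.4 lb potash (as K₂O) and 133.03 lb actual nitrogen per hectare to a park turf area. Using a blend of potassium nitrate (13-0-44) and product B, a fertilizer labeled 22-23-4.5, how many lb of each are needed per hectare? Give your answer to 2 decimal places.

With a, b = lb per hectare of potassium nitrate and product B:
K₂O: 0.44·a + 0.045·b = 189.4
N: 0.13·a + 0.22·b = 133.03
Solving simultaneously: a = 392.322, b = 372.855.

392.32 lb potassium nitrate, 372.86 lb product B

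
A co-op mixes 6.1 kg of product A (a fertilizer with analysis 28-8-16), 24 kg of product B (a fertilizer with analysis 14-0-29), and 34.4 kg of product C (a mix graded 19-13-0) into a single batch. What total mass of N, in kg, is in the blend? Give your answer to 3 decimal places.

N mass = 28%×6.1 + 14%×24 + 19%×34.4 = 11.604 kg.

11.604 kg N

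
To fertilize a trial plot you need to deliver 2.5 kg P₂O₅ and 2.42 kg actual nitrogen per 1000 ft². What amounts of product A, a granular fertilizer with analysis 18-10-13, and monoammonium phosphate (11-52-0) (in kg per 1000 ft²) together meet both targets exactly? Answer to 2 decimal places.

11.91 kg product A, 2.52 kg monoammonium phosphate

Let a = kg of product A, b = kg of monoammonium phosphate (per 1000 ft²).
P₂O₅: 0.1·a + 0.52·b = 2.5
N: 0.18·a + 0.11·b = 2.42
Eliminate a: (row1) − 0.1/0.18·(row2) → 0.458889·b = 1.15556, so b = 2.51816.
Back-substitute: a = (2.5 − 0.52·2.51816) / 0.1 = 11.9056.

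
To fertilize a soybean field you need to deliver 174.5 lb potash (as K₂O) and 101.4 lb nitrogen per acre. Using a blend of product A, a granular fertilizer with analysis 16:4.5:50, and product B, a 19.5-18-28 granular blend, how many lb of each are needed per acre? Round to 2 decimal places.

Let a = lb of product A, b = lb of product B (per acre).
K₂O: 0.5·a + 0.28·b = 174.5
N: 0.16·a + 0.195·b = 101.4
From row1: a = (174.5 − 0.28·b) / 0.5.
Into row2: 0.16·(174.5 − 0.28·b)/0.5 + 0.195·b = 101.4 → b = 432.258, a = 106.935.

106.94 lb product A, 432.26 lb product B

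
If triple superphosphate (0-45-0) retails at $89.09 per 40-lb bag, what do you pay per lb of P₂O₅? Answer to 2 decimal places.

$4.95 per lb P₂O₅

P₂O₅ in bag = 40 × 45% = 18 lb.
Cost per lb P₂O₅ = $89.09 / 18 = $4.9494.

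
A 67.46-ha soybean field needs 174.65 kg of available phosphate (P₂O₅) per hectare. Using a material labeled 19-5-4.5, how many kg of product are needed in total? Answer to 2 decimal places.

Product per hectare = 174.65 / 5% = 3493 kg.
Total product = 3493 × 67.46 = 235637.78 kg.

235637.78 kg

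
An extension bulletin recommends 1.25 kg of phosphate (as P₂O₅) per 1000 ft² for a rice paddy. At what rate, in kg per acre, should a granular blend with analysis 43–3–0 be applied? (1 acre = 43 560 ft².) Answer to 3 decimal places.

Product per 1000 ft² = 1.25 / 3% = 41.6667 kg.
Convert to per acre: 41.6667 × 43.56 = 1815 kg.

1815.000 kg of product per acre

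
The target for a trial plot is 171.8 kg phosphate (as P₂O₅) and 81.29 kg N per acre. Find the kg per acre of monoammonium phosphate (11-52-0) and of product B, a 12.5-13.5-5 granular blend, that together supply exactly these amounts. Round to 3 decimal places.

209.389 kg monoammonium phosphate, 466.058 kg product B

Per-acre balance (a = monoammonium phosphate, b = product B):
P₂O₅: 0.52·a + 0.135·b = 171.8
N: 0.11·a + 0.125·b = 81.29
Eliminate b: (row1) − 0.135/0.125·(row2) → 0.4012·a = 84.0068, so a = 209.3888.
Then b = (81.29 − 0.11·209.3888) / 0.125 = 466.0578.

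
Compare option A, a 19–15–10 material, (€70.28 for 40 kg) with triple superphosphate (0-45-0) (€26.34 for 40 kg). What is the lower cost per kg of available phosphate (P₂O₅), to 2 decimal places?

€1.46 per kg P₂O₅ (triple superphosphate)

option A: P₂O₅ per bag = 40 × 15% = 6 kg; cost = 70.28 / 6 = €11.7133/kg P₂O₅.
triple superphosphate: P₂O₅ per bag = 40 × 45% = 18 kg; cost = 26.34 / 18 = €1.4633/kg P₂O₅.
triple superphosphate is cheaper.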